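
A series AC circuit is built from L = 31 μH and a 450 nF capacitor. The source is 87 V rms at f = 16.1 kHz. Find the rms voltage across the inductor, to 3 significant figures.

ω = 2πf = 101200 rad/s
X_L = ωL = 3.14 Ω
X_C = 1/(ωC) = 22.0 Ω
Net reactance X = X_L − X_C = -18.8 Ω
Z = − j18.8 Ω
|Z| = √(0² + 18.8²) = 18.8 Ω
I = V/|Z| = 4.62 A
V_L = I·|Z_L| = 4.62 × 3.14 = 14.5 V

14.5 V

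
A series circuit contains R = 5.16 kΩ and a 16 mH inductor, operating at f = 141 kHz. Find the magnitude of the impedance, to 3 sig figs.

ω = 2πf = 885900 rad/s
X_L = ωL = 14200 Ω
Z = 5160 + j14200 Ω
|Z| = √(5160² + 14200²) = 15100 Ω

15100 Ω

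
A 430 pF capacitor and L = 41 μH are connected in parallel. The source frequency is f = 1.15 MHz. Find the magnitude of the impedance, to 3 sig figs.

ω = 2πf = 7.226e+06 rad/s
X_L = ωL = 296 Ω
X_C = 1/(ωC) = 322 Ω
Parallel: admittances add. Y = 1/(jωL) + jωC
Y = (0 − j0.000268) S
|Y| = 0.000268 S → |Z| = 1/|Y| = 3720 Ω, ∠Z = −∠Y = 90.0°

3720 Ω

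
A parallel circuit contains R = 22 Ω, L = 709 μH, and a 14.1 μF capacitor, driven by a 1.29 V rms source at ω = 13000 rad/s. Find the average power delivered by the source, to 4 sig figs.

X_L = ωL = 9.217 Ω
X_C = 1/(ωC) = 5.456 Ω
Parallel: admittances add. Y = 1/R + 1/(jωL) + jωC
Y = (0.04545 + j0.07480) S
|Y| = 0.08753 S → |Z| = 1/|Y| = 11.42 Ω, ∠Z = −∠Y = -58.72°
I = V/|Z| = 112.9 mA
P = VI cos φ = 1.29 × 0.1129 × cos(-58.72°) = 75.64 mW

75.64 mW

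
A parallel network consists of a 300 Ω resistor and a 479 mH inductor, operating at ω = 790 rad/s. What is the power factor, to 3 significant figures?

X_L = ωL = 378 Ω
Parallel: admittances add. Y = 1/R + 1/(jωL)
Y = (0.00333 − j0.00264) S
|Y| = 0.00425 S → |Z| = 1/|Y| = 235 Ω, ∠Z = −∠Y = 38.4°
cos φ = cos(38.4°) = 0.784

0.784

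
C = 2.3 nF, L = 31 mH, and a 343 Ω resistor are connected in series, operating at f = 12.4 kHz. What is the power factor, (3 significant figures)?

ω = 2πf = 77910 rad/s
X_L = ωL = 2420 Ω
X_C = 1/(ωC) = 5580 Ω
Net reactance X = X_L − X_C = -3170 Ω
Z = 343 − j3170 Ω
|Z| = √(343² + 3170²) = 3180 Ω
∠Z = arctan(-3170/343) = -83.8°
cos φ = cos(-83.8°) = 0.108

0.108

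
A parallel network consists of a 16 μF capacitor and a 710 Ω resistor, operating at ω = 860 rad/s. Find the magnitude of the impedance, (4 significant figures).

X_C = 1/(ωC) = 72.67 Ω
Parallel: admittances add. Y = 1/R + jωC
Y = (0.001408 + j0.01376) S
|Y| = 0.01383 S → |Z| = 1/|Y| = 72.30 Ω, ∠Z = −∠Y = -84.16°

72.30 Ω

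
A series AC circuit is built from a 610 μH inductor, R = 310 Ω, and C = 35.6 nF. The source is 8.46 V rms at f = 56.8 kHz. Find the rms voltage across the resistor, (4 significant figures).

7.720 V

ω = 2πf = 356900 rad/s
X_L = ωL = 217.7 Ω
X_C = 1/(ωC) = 78.71 Ω
Net reactance X = X_L − X_C = 139.0 Ω
Z = 310.0 + j139.0 Ω
|Z| = √(310.0² + 139.0²) = 339.7 Ω
I = V/|Z| = 24.90 mA
V_R = I·|Z_R| = 0.02490 × 310.0 = 7.720 V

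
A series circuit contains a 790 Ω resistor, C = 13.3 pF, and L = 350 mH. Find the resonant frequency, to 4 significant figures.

ω₀ = 1/√(LC) = 1/√(0.35 × 1.33e-11) = 463500 rad/s
f₀ = ω₀/(2π) = 73.77 kHz

73.77 kHz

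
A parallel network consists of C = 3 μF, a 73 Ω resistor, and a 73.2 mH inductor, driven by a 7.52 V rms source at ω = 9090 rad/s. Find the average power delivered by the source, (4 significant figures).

X_L = ωL = 665.4 Ω
X_C = 1/(ωC) = 36.67 Ω
Parallel: admittances add. Y = 1/R + 1/(jωL) + jωC
Y = (0.01370 + j0.02577) S
|Y| = 0.02918 S → |Z| = 1/|Y| = 34.27 Ω, ∠Z = −∠Y = -62.00°
I = V/|Z| = 219.4 mA
P = VI cos φ = 7.52 × 0.2194 × cos(-62.00°) = 774.7 mW

774.7 mW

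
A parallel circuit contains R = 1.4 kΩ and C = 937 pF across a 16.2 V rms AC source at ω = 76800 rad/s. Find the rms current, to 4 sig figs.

X_C = 1/(ωC) = 13900 Ω
Parallel: admittances add. Y = 1/R + jωC
Y = (0.0007143 + j7.196e-05) S
|Y| = 0.0007179 S → |Z| = 1/|Y| = 1393 Ω, ∠Z = −∠Y = -5.753°
I = V/|Z| = 16.2/1393 = 11.63 mA

11.63 mA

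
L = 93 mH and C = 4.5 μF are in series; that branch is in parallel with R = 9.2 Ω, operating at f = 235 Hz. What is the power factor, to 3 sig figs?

ω = 2πf = 1477 rad/s
X_L = ωL = 137 Ω
X_C = 1/(ωC) = 151 Ω
Branch 1: Z₁ = R = 9.20 Ω
Branch 2 (series LC): Z₂ = j(X_L − X_C) = −j13.2 Ω
Parallel: Z = Z₁Z₂/(Z₁+Z₂), |Z| = 7.54 Ω, ∠Z = -34.9°
cos φ = cos(-34.9°) = 0.820

0.820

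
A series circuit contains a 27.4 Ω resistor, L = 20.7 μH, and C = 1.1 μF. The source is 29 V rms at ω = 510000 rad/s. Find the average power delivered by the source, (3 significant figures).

27.8 W

X_L = ωL = 10.6 Ω
X_C = 1/(ωC) = 1.78 Ω
Net reactance X = X_L − X_C = 8.77 Ω
Z = 27.4 + j8.77 Ω
|Z| = √(27.4² + 8.77²) = 28.8 Ω
∠Z = arctan(8.77/27.4) = 17.8°
I = V/|Z| = 1.01 A
P = VI cos φ = 29 × 1.01 × cos(17.8°) = 27.8 W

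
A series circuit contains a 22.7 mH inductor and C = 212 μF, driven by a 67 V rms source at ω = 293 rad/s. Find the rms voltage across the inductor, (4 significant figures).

47.17 V

X_L = ωL = 6.651 Ω
X_C = 1/(ωC) = 16.10 Ω
Net reactance X = X_L − X_C = -9.448 Ω
Z = − j9.448 Ω
|Z| = √(0² + 9.448²) = 9.448 Ω
I = V/|Z| = 7.092 A
V_L = I·|Z_L| = 7.092 × 6.651 = 47.17 V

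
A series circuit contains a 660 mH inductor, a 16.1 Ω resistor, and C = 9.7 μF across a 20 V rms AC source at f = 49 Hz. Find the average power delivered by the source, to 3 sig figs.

366 mW

ω = 2πf = 307.9 rad/s
X_L = ωL = 203 Ω
X_C = 1/(ωC) = 335 Ω
Net reactance X = X_L − X_C = -132 Ω
Z = 16.1 − j132 Ω
|Z| = √(16.1² + 132²) = 133 Ω
∠Z = arctan(-132/16.1) = -83.0°
I = V/|Z| = 151 mA
P = VI cos φ = 20 × 0.151 × cos(-83.0°) = 366 mW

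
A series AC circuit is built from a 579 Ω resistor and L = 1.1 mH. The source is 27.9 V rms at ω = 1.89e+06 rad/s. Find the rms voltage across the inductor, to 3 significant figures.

26.9 V

X_L = ωL = 2080 Ω
Z = 579 + j2080 Ω
|Z| = √(579² + 2080²) = 2160 Ω
I = V/|Z| = 12.9 mA
V_L = I·|Z_L| = 0.0129 × 2080 = 26.9 V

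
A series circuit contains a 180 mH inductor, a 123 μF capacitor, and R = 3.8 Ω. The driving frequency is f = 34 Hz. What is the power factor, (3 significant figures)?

ω = 2πf = 213.6 rad/s
X_L = ωL = 38.5 Ω
X_C = 1/(ωC) = 38.1 Ω
Net reactance X = X_L − X_C = 0.396 Ω
Z = 3.80 + j0.396 Ω
|Z| = √(3.80² + 0.396²) = 3.82 Ω
∠Z = arctan(0.396/3.80) = 5.95°
cos φ = cos(5.95°) = 0.995

0.995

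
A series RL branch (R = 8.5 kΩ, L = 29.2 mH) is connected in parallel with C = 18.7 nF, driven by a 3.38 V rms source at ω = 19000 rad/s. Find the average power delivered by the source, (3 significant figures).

X_L = ωL = 555 Ω
X_C = 1/(ωC) = 2810 Ω
Branch 1 (R+jX_L): Z₁ = 8500 + j555 Ω, |Z₁| = 8520 Ω
Branch 2 (−jX_C): Z₂ = −j2810 Ω
Parallel: Z = Z₁Z₂/(Z₁+Z₂), |Z| = 2730 Ω, ∠Z = -71.4°
I = V/|Z| = 1.24 mA
P = VI cos φ = 3.38 × 0.00124 × cos(-71.4°) = 1.34 mW

1.34 mW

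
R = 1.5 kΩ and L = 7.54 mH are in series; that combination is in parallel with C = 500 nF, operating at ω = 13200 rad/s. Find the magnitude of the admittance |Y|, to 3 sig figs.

X_L = ωL = 99.5 Ω
X_C = 1/(ωC) = 152 Ω
Branch 1 (R+jX_L): Z₁ = 1500 + j99.5 Ω, |Z₁| = 1500 Ω
Branch 2 (−jX_C): Z₂ = −j152 Ω
Parallel: Z = Z₁Z₂/(Z₁+Z₂), |Z| = 152 Ω, ∠Z = -84.2°
|Y| = 1/|Z| = 6.59 mS

6.59 mS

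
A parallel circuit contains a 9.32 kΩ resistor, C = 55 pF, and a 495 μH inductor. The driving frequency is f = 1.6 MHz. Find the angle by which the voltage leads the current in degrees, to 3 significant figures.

ω = 2πf = 1.005e+07 rad/s
X_L = ωL = 4980 Ω
X_C = 1/(ωC) = 1810 Ω
Parallel: admittances add. Y = 1/R + 1/(jωL) + jωC
Y = (0.000107 + j0.000352) S
|Y| = 0.000368 S → |Z| = 1/|Y| = 2720 Ω, ∠Z = −∠Y = -73.0°

-73.0°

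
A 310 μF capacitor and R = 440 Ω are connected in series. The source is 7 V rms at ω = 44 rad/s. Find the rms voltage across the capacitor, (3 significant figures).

X_C = 1/(ωC) = 73.3 Ω
Z = 440 − j73.3 Ω
|Z| = √(440² + 73.3²) = 446 Ω
I = V/|Z| = 15.7 mA
V_C = I·|Z_C| = 0.0157 × 73.3 = 1.15 V

1.15 V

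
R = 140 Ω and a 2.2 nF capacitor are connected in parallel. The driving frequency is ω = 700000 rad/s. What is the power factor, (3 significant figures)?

X_C = 1/(ωC) = 649 Ω
Parallel: admittances add. Y = 1/R + jωC
Y = (0.00714 + j0.00154) S
|Y| = 0.00731 S → |Z| = 1/|Y| = 137 Ω, ∠Z = −∠Y = -12.2°
cos φ = cos(-12.2°) = 0.978

0.978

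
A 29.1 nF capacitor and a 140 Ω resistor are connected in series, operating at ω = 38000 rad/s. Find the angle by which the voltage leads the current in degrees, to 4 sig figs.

-81.20°

X_C = 1/(ωC) = 904.3 Ω
Z = 140.0 − j904.3 Ω
|Z| = √(140.0² + 904.3²) = 915.1 Ω
∠Z = arctan(-904.3/140.0) = -81.20°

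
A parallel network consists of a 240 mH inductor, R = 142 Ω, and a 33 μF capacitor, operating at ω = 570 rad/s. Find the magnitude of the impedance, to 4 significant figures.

X_L = ωL = 136.8 Ω
X_C = 1/(ωC) = 53.16 Ω
Parallel: admittances add. Y = 1/R + 1/(jωL) + jωC
Y = (0.007042 + j0.01150) S
|Y| = 0.01348 S → |Z| = 1/|Y| = 74.16 Ω, ∠Z = −∠Y = -58.52°

74.16 Ω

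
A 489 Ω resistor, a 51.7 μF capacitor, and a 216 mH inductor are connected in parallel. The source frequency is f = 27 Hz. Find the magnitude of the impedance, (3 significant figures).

ω = 2πf = 169.6 rad/s
X_L = ωL = 36.6 Ω
X_C = 1/(ωC) = 114 Ω
Parallel: admittances add. Y = 1/R + 1/(jωL) + jωC
Y = (0.00204 − j0.0185) S
|Y| = 0.0186 S → |Z| = 1/|Y| = 53.7 Ω, ∠Z = −∠Y = 83.7°

53.7 Ω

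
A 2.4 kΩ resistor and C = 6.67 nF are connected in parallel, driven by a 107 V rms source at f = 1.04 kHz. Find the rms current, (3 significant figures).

44.8 mA

ω = 2πf = 6535 rad/s
X_C = 1/(ωC) = 22900 Ω
Parallel: admittances add. Y = 1/R + jωC
Y = (0.000417 + j4.36e-05) S
|Y| = 0.000419 S → |Z| = 1/|Y| = 2390 Ω, ∠Z = −∠Y = -5.97°
I = V/|Z| = 107/2390 = 44.8 mA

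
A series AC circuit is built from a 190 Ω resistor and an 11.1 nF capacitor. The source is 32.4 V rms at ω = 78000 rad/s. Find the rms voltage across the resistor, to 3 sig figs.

X_C = 1/(ωC) = 1160 Ω
Z = 190 − j1160 Ω
|Z| = √(190² + 1160²) = 1170 Ω
I = V/|Z| = 27.7 mA
V_R = I·|Z_R| = 0.0277 × 190 = 5.26 V

5.26 V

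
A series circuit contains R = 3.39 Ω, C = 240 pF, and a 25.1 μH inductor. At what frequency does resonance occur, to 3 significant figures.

2.05 MHz

ω₀ = 1/√(LC) = 1/√(2.51e-05 × 2.4e-10) = 1.288e+07 rad/s
f₀ = ω₀/(2π) = 2.05 MHz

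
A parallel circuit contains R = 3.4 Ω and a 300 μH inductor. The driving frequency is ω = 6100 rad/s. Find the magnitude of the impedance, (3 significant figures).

X_L = ωL = 1.83 Ω
Parallel: admittances add. Y = 1/R + 1/(jωL)
Y = (0.294 − j0.546) S
|Y| = 0.621 S → |Z| = 1/|Y| = 1.61 Ω, ∠Z = −∠Y = 61.7°

1.61 Ω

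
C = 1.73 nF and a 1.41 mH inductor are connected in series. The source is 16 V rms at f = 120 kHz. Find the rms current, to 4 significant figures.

53.97 mA

ω = 2πf = 754000 rad/s
X_L = ωL = 1063 Ω
X_C = 1/(ωC) = 766.6 Ω
Net reactance X = X_L − X_C = 296.5 Ω
Z = j296.5 Ω
|Z| = √(0² + 296.5²) = 296.5 Ω
I = V/|Z| = 16/296.5 = 53.97 mA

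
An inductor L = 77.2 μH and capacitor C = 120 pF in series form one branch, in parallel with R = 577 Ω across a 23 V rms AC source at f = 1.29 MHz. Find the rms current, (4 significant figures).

ω = 2πf = 8.105e+06 rad/s
X_L = ωL = 625.7 Ω
X_C = 1/(ωC) = 1028 Ω
Branch 1: Z₁ = R = 577.0 Ω
Branch 2 (series LC): Z₂ = j(X_L − X_C) = −j402.4 Ω
Parallel: Z = Z₁Z₂/(Z₁+Z₂), |Z| = 330.1 Ω, ∠Z = -55.11°
I = V/|Z| = 23/330.1 = 69.68 mA

69.68 mA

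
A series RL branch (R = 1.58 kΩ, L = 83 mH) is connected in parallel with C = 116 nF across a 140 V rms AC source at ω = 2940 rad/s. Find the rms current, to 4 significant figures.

X_L = ωL = 244.0 Ω
X_C = 1/(ωC) = 2932 Ω
Branch 1 (R+jX_L): Z₁ = 1580 + j244.0 Ω, |Z₁| = 1599 Ω
Branch 2 (−jX_C): Z₂ = −j2932 Ω
Parallel: Z = Z₁Z₂/(Z₁+Z₂), |Z| = 1503 Ω, ∠Z = -21.67°
I = V/|Z| = 140/1503 = 93.12 mA

93.12 mA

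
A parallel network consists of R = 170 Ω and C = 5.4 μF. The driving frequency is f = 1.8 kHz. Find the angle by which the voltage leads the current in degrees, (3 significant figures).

ω = 2πf = 11310 rad/s
X_C = 1/(ωC) = 16.4 Ω
Parallel: admittances add. Y = 1/R + jωC
Y = (0.00588 + j0.0611) S
|Y| = 0.0614 S → |Z| = 1/|Y| = 16.3 Ω, ∠Z = −∠Y = -84.5°

-84.5°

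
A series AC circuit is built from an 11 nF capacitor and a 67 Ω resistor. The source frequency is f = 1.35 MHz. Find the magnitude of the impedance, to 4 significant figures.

67.85 Ω

ω = 2πf = 8.482e+06 rad/s
X_C = 1/(ωC) = 10.72 Ω
Z = 67.00 − j10.72 Ω
|Z| = √(67.00² + 10.72²) = 67.85 Ω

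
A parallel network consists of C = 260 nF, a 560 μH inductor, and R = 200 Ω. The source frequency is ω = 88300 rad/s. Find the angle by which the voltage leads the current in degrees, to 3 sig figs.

X_L = ωL = 49.4 Ω
X_C = 1/(ωC) = 43.6 Ω
Parallel: admittances add. Y = 1/R + 1/(jωL) + jωC
Y = (0.00500 + j0.00273) S
|Y| = 0.00570 S → |Z| = 1/|Y| = 175 Ω, ∠Z = −∠Y = -28.7°

-28.7°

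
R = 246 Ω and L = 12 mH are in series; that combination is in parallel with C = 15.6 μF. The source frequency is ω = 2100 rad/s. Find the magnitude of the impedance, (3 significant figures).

X_L = ωL = 25.2 Ω
X_C = 1/(ωC) = 30.5 Ω
Branch 1 (R+jX_L): Z₁ = 246 + j25.2 Ω, |Z₁| = 247 Ω
Branch 2 (−jX_C): Z₂ = −j30.5 Ω
Parallel: Z = Z₁Z₂/(Z₁+Z₂), |Z| = 30.7 Ω, ∠Z = -82.9°

30.7 Ω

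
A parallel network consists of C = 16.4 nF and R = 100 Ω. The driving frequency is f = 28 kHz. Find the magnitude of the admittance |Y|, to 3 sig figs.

ω = 2πf = 175900 rad/s
X_C = 1/(ωC) = 347 Ω
Parallel: admittances add. Y = 1/R + jωC
Y = (0.0100 + j0.00289) S
|Y| = 0.0104 S → |Z| = 1/|Y| = 96.1 Ω, ∠Z = −∠Y = -16.1°

10.4 mS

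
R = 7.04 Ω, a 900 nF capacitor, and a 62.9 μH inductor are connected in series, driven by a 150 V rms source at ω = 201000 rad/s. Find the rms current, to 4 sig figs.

X_L = ωL = 12.64 Ω
X_C = 1/(ωC) = 5.528 Ω
Net reactance X = X_L − X_C = 7.115 Ω
Z = 7.040 + j7.115 Ω
|Z| = √(7.040² + 7.115²) = 10.01 Ω
I = V/|Z| = 150/10.01 = 14.99 A

14.99 A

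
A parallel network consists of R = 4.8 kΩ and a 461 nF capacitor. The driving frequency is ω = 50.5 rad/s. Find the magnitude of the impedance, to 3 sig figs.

X_C = 1/(ωC) = 43000 Ω
Parallel: admittances add. Y = 1/R + jωC
Y = (0.000208 + j2.33e-05) S
|Y| = 0.000210 S → |Z| = 1/|Y| = 4770 Ω, ∠Z = −∠Y = -6.38°

4770 Ω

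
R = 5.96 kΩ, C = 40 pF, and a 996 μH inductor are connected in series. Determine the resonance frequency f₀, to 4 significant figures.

ω₀ = 1/√(LC) = 1/√(0.000996 × 4e-11) = 5.01e+06 rad/s
f₀ = ω₀/(2π) = 797.4 kHz

797.4 kHz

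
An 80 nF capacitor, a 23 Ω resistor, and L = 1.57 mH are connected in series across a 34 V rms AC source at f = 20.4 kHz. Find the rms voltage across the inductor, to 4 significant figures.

64.40 V

ω = 2πf = 128200 rad/s
X_L = ωL = 201.2 Ω
X_C = 1/(ωC) = 97.52 Ω
Net reactance X = X_L − X_C = 103.7 Ω
Z = 23.00 + j103.7 Ω
|Z| = √(23.00² + 103.7²) = 106.2 Ω
I = V/|Z| = 320.0 mA
V_L = I·|Z_L| = 0.3200 × 201.2 = 64.40 V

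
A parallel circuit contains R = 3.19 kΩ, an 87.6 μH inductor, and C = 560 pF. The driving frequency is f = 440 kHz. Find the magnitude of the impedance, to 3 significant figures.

ω = 2πf = 2.765e+06 rad/s
X_L = ωL = 242 Ω
X_C = 1/(ωC) = 646 Ω
Parallel: admittances add. Y = 1/R + 1/(jωL) + jωC
Y = (0.000313 − j0.00258) S
|Y| = 0.00260 S → |Z| = 1/|Y| = 385 Ω, ∠Z = −∠Y = 83.1°

385 Ω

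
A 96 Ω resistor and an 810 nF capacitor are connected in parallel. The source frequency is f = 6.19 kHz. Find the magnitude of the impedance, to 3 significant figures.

ω = 2πf = 38890 rad/s
X_C = 1/(ωC) = 31.7 Ω
Parallel: admittances add. Y = 1/R + jωC
Y = (0.0104 + j0.0315) S
|Y| = 0.0332 S → |Z| = 1/|Y| = 30.1 Ω, ∠Z = −∠Y = -71.7°

30.1 Ω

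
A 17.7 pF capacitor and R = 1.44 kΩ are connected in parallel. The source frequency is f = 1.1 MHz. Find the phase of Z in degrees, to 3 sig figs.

-9.99°

ω = 2πf = 6.912e+06 rad/s
X_C = 1/(ωC) = 8170 Ω
Parallel: admittances add. Y = 1/R + jωC
Y = (0.000694 + j0.000122) S
|Y| = 0.000705 S → |Z| = 1/|Y| = 1420 Ω, ∠Z = −∠Y = -9.99°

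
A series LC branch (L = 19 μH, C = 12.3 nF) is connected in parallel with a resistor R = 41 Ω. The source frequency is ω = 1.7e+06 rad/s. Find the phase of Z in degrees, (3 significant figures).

-69.3°

X_L = ωL = 32.3 Ω
X_C = 1/(ωC) = 47.8 Ω
Branch 1: Z₁ = R = 41.0 Ω
Branch 2 (series LC): Z₂ = j(X_L − X_C) = −j15.5 Ω
Parallel: Z = Z₁Z₂/(Z₁+Z₂), |Z| = 14.5 Ω, ∠Z = -69.3°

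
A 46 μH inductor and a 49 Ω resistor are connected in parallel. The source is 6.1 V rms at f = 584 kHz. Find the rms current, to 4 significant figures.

129.6 mA

ω = 2πf = 3.669e+06 rad/s
X_L = ωL = 168.8 Ω
Parallel: admittances add. Y = 1/R + 1/(jωL)
Y = (0.02041 − j0.005924) S
|Y| = 0.02125 S → |Z| = 1/|Y| = 47.06 Ω, ∠Z = −∠Y = 16.19°
I = V/|Z| = 6.1/47.06 = 129.6 mA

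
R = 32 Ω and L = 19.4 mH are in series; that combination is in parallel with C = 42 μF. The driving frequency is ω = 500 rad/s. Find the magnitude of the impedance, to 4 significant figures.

X_L = ωL = 9.700 Ω
X_C = 1/(ωC) = 47.62 Ω
Branch 1 (R+jX_L): Z₁ = 32.00 + j9.700 Ω, |Z₁| = 33.44 Ω
Branch 2 (−jX_C): Z₂ = −j47.62 Ω
Parallel: Z = Z₁Z₂/(Z₁+Z₂), |Z| = 32.09 Ω, ∠Z = -23.30°

32.09 Ω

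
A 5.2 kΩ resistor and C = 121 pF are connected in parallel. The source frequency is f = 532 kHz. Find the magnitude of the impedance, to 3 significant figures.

ω = 2πf = 3.343e+06 rad/s
X_C = 1/(ωC) = 2470 Ω
Parallel: admittances add. Y = 1/R + jωC
Y = (0.000192 + j0.000404) S
|Y| = 0.000448 S → |Z| = 1/|Y| = 2230 Ω, ∠Z = −∠Y = -64.6°

2230 Ω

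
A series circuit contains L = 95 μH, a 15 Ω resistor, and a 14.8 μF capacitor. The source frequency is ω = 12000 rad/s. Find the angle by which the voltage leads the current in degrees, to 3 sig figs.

X_L = ωL = 1.14 Ω
X_C = 1/(ωC) = 5.63 Ω
Net reactance X = X_L − X_C = -4.49 Ω
Z = 15.0 − j4.49 Ω
|Z| = √(15.0² + 4.49²) = 15.7 Ω
∠Z = arctan(-4.49/15.0) = -16.7°

-16.7°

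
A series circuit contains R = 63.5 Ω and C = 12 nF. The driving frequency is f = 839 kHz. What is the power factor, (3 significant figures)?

0.970

ω = 2πf = 5.272e+06 rad/s
X_C = 1/(ωC) = 15.8 Ω
Z = 63.5 − j15.8 Ω
|Z| = √(63.5² + 15.8²) = 65.4 Ω
∠Z = arctan(-15.8/63.5) = -14.0°
cos φ = cos(-14.0°) = 0.970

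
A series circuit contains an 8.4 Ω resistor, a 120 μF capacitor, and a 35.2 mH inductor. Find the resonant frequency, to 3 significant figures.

77.4 Hz

ω₀ = 1/√(LC) = 1/√(0.0352 × 0.00012) = 486.6 rad/s
f₀ = ω₀/(2π) = 77.4 Hz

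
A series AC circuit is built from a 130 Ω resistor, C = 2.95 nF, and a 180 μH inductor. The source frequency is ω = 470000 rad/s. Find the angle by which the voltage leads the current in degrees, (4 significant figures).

X_L = ωL = 84.60 Ω
X_C = 1/(ωC) = 721.2 Ω
Net reactance X = X_L − X_C = -636.6 Ω
Z = 130.0 − j636.6 Ω
|Z| = √(130.0² + 636.6²) = 649.8 Ω
∠Z = arctan(-636.6/130.0) = -78.46°

-78.46°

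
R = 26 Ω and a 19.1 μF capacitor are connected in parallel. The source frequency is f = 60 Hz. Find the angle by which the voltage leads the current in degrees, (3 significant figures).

ω = 2πf = 377.0 rad/s
X_C = 1/(ωC) = 139 Ω
Parallel: admittances add. Y = 1/R + jωC
Y = (0.0385 + j0.00720) S
|Y| = 0.0391 S → |Z| = 1/|Y| = 25.6 Ω, ∠Z = −∠Y = -10.6°

-10.6°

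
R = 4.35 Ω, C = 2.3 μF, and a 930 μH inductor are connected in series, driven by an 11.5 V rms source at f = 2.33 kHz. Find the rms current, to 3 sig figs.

ω = 2πf = 14640 rad/s
X_L = ωL = 13.6 Ω
X_C = 1/(ωC) = 29.7 Ω
Net reactance X = X_L − X_C = -16.1 Ω
Z = 4.35 − j16.1 Ω
|Z| = √(4.35² + 16.1²) = 16.7 Ω
I = V/|Z| = 11.5/16.7 = 690 mA

690 mA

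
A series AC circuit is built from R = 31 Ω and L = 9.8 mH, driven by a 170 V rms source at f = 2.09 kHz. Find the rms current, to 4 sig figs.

1.284 A

ω = 2πf = 13130 rad/s
X_L = ωL = 128.7 Ω
Z = 31.00 + j128.7 Ω
|Z| = √(31.00² + 128.7²) = 132.4 Ω
I = V/|Z| = 170/132.4 = 1.284 A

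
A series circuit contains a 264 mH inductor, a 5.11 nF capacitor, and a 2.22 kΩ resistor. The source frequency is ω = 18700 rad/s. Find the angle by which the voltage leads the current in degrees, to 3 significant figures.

-68.1°

X_L = ωL = 4940 Ω
X_C = 1/(ωC) = 10500 Ω
Net reactance X = X_L − X_C = -5530 Ω
Z = 2220 − j5530 Ω
|Z| = √(2220² + 5530²) = 5960 Ω
∠Z = arctan(-5530/2220) = -68.1°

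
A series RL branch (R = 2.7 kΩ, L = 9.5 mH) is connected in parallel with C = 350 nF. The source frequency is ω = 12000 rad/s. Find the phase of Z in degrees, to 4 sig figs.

X_L = ωL = 114.0 Ω
X_C = 1/(ωC) = 238.1 Ω
Branch 1 (R+jX_L): Z₁ = 2700 + j114.0 Ω, |Z₁| = 2702 Ω
Branch 2 (−jX_C): Z₂ = −j238.1 Ω
Parallel: Z = Z₁Z₂/(Z₁+Z₂), |Z| = 238.1 Ω, ∠Z = -84.95°

-84.95°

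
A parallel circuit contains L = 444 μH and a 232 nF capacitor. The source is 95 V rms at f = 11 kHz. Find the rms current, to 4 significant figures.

ω = 2πf = 69120 rad/s
X_L = ωL = 30.69 Ω
X_C = 1/(ωC) = 62.36 Ω
Parallel: admittances add. Y = 1/(jωL) + jωC
Y = (0 − j0.01655) S
|Y| = 0.01655 S → |Z| = 1/|Y| = 60.41 Ω, ∠Z = −∠Y = 90.00°
I = V/|Z| = 95/60.41 = 1.572 A

1.572 A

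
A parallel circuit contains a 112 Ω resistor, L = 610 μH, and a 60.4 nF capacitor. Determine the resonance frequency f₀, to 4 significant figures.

ω₀ = 1/√(LC) = 1/√(0.00061 × 6.04e-08) = 164700 rad/s
f₀ = ω₀/(2π) = 26.22 kHz

26.22 kHz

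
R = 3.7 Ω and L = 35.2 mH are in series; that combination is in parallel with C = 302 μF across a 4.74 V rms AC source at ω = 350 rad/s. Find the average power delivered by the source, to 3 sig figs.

X_L = ωL = 12.3 Ω
X_C = 1/(ωC) = 9.46 Ω
Branch 1 (R+jX_L): Z₁ = 3.70 + j12.3 Ω, |Z₁| = 12.9 Ω
Branch 2 (−jX_C): Z₂ = −j9.46 Ω
Parallel: Z = Z₁Z₂/(Z₁+Z₂), |Z| = 26.0 Ω, ∠Z = -54.4°
I = V/|Z| = 182 mA
P = VI cos φ = 4.74 × 0.182 × cos(-54.4°) = 502 mW

502 mW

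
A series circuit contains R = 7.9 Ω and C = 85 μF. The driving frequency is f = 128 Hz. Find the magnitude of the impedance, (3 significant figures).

16.6 Ω

ω = 2πf = 804.2 rad/s
X_C = 1/(ωC) = 14.6 Ω
Z = 7.90 − j14.6 Ω
|Z| = √(7.90² + 14.6²) = 16.6 Ω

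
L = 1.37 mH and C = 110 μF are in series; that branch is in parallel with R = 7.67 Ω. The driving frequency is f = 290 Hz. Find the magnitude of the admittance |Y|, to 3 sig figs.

422 mS

ω = 2πf = 1822 rad/s
X_L = ωL = 2.50 Ω
X_C = 1/(ωC) = 4.99 Ω
Branch 1: Z₁ = R = 7.67 Ω
Branch 2 (series LC): Z₂ = j(X_L − X_C) = −j2.49 Ω
Parallel: Z = Z₁Z₂/(Z₁+Z₂), |Z| = 2.37 Ω, ∠Z = -72.0°
|Y| = 1/|Z| = 422 mS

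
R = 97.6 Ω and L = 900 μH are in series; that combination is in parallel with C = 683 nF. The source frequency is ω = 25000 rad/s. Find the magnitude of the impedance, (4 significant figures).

56.38 Ω

X_L = ωL = 22.50 Ω
X_C = 1/(ωC) = 58.57 Ω
Branch 1 (R+jX_L): Z₁ = 97.60 + j22.50 Ω, |Z₁| = 100.2 Ω
Branch 2 (−jX_C): Z₂ = −j58.57 Ω
Parallel: Z = Z₁Z₂/(Z₁+Z₂), |Z| = 56.38 Ω, ∠Z = -56.74°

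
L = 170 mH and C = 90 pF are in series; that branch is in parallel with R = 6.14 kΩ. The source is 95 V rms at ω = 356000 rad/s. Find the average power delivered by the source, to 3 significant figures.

X_L = ωL = 60500 Ω
X_C = 1/(ωC) = 31200 Ω
Branch 1: Z₁ = R = 6140 Ω
Branch 2 (series LC): Z₂ = j(X_L − X_C) = j29300 Ω
Parallel: Z = Z₁Z₂/(Z₁+Z₂), |Z| = 6010 Ω, ∠Z = 11.8°
I = V/|Z| = 15.8 mA
P = VI cos φ = 95 × 0.0158 × cos(11.8°) = 1.47 W

1.47 W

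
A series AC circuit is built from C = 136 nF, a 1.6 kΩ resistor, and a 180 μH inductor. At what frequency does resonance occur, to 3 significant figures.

32.2 kHz

ω₀ = 1/√(LC) = 1/√(0.00018 × 1.36e-07) = 202100 rad/s
f₀ = ω₀/(2π) = 32.2 kHz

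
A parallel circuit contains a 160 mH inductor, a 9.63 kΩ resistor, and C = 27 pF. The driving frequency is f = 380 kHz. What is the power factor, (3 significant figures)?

ω = 2πf = 2.388e+06 rad/s
X_L = ωL = 382000 Ω
X_C = 1/(ωC) = 15500 Ω
Parallel: admittances add. Y = 1/R + 1/(jωL) + jωC
Y = (0.000104 + j6.18e-05) S
|Y| = 0.000121 S → |Z| = 1/|Y| = 8270 Ω, ∠Z = −∠Y = -30.8°
cos φ = cos(-30.8°) = 0.859

0.859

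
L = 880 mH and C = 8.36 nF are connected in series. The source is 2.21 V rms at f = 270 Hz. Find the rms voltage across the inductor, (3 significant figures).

0.0478 V

ω = 2πf = 1696 rad/s
X_L = ωL = 1490 Ω
X_C = 1/(ωC) = 70500 Ω
Net reactance X = X_L − X_C = -69000 Ω
Z = − j69000 Ω
|Z| = √(0² + 69000²) = 69000 Ω
I = V/|Z| = 32.0 μA
V_L = I·|Z_L| = 3.2e-05 × 1490 = 0.0478 V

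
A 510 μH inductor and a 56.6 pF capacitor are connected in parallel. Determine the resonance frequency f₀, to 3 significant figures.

ω₀ = 1/√(LC) = 1/√(0.00051 × 5.66e-11) = 5.886e+06 rad/s
f₀ = ω₀/(2π) = 937 kHz

937 kHz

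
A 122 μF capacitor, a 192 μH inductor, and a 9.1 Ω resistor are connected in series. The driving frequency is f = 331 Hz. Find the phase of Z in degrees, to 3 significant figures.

-21.3°

ω = 2πf = 2080 rad/s
X_L = ωL = 0.399 Ω
X_C = 1/(ωC) = 3.94 Ω
Net reactance X = X_L − X_C = -3.54 Ω
Z = 9.10 − j3.54 Ω
|Z| = √(9.10² + 3.54²) = 9.77 Ω
∠Z = arctan(-3.54/9.10) = -21.3°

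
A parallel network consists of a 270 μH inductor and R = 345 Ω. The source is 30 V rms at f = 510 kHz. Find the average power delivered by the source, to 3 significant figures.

ω = 2πf = 3.204e+06 rad/s
X_L = ωL = 865 Ω
Parallel: admittances add. Y = 1/R + 1/(jωL)
Y = (0.00290 − j0.00116) S
|Y| = 0.00312 S → |Z| = 1/|Y| = 320 Ω, ∠Z = −∠Y = 21.7°
I = V/|Z| = 93.6 mA
P = VI cos φ = 30 × 0.0936 × cos(21.7°) = 2.61 W

2.61 W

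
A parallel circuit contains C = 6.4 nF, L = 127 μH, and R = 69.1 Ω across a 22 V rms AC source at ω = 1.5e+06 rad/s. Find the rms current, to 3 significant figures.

X_L = ωL = 190 Ω
X_C = 1/(ωC) = 104 Ω
Parallel: admittances add. Y = 1/R + 1/(jωL) + jωC
Y = (0.0145 + j0.00435) S
|Y| = 0.0151 S → |Z| = 1/|Y| = 66.2 Ω, ∠Z = −∠Y = -16.7°
I = V/|Z| = 22/66.2 = 332 mA

332 mA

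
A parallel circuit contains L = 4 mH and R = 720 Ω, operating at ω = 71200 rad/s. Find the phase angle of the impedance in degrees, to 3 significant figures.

X_L = ωL = 285 Ω
Parallel: admittances add. Y = 1/R + 1/(jωL)
Y = (0.00139 − j0.00351) S
|Y| = 0.00378 S → |Z| = 1/|Y| = 265 Ω, ∠Z = −∠Y = 68.4°

68.4°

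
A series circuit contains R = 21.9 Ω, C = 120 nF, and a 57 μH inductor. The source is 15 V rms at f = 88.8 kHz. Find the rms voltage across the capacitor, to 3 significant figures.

ω = 2πf = 557900 rad/s
X_L = ωL = 31.8 Ω
X_C = 1/(ωC) = 14.9 Ω
Net reactance X = X_L − X_C = 16.9 Ω
Z = 21.9 + j16.9 Ω
|Z| = √(21.9² + 16.9²) = 27.6 Ω
I = V/|Z| = 543 mA
V_C = I·|Z_C| = 0.543 × 14.9 = 8.10 V

8.10 V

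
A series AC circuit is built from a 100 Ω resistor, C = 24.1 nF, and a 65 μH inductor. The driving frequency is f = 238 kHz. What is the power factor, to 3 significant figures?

ω = 2πf = 1.495e+06 rad/s
X_L = ωL = 97.2 Ω
X_C = 1/(ωC) = 27.7 Ω
Net reactance X = X_L − X_C = 69.5 Ω
Z = 100 + j69.5 Ω
|Z| = √(100² + 69.5²) = 122 Ω
∠Z = arctan(69.5/100) = 34.8°
cos φ = cos(34.8°) = 0.821

0.821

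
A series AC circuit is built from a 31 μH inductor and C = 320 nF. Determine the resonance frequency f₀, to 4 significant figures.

50.53 kHz

ω₀ = 1/√(LC) = 1/√(3.1e-05 × 3.2e-07) = 317500 rad/s
f₀ = ω₀/(2π) = 50.53 kHz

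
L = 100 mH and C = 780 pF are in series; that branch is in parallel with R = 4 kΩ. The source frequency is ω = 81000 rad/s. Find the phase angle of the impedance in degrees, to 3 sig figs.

X_L = ωL = 8100 Ω
X_C = 1/(ωC) = 15800 Ω
Branch 1: Z₁ = R = 4000 Ω
Branch 2 (series LC): Z₂ = j(X_L − X_C) = −j7730 Ω
Parallel: Z = Z₁Z₂/(Z₁+Z₂), |Z| = 3550 Ω, ∠Z = -27.4°

-27.4°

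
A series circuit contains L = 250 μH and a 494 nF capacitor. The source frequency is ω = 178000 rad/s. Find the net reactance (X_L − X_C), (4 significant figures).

33.13 Ω

X_L = ωL = 44.50 Ω
X_C = 1/(ωC) = 11.37 Ω
X = 44.50 − 11.37 = 33.13 Ω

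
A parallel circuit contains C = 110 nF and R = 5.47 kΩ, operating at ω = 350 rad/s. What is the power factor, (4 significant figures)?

0.9785

X_C = 1/(ωC) = 25970 Ω
Parallel: admittances add. Y = 1/R + jωC
Y = (0.0001828 + j3.85e-05) S
|Y| = 0.0001868 S → |Z| = 1/|Y| = 5353 Ω, ∠Z = −∠Y = -11.89°
cos φ = cos(-11.89°) = 0.9785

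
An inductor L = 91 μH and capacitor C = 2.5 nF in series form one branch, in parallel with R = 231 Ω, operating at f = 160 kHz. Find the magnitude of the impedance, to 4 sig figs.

184.5 Ω

ω = 2πf = 1.005e+06 rad/s
X_L = ωL = 91.48 Ω
X_C = 1/(ωC) = 397.9 Ω
Branch 1: Z₁ = R = 231.0 Ω
Branch 2 (series LC): Z₂ = j(X_L − X_C) = −j306.4 Ω
Parallel: Z = Z₁Z₂/(Z₁+Z₂), |Z| = 184.5 Ω, ∠Z = -37.01°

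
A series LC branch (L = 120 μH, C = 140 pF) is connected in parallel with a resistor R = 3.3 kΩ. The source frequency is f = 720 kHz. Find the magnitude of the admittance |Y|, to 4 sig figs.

ω = 2πf = 4.524e+06 rad/s
X_L = ωL = 542.9 Ω
X_C = 1/(ωC) = 1579 Ω
Branch 1: Z₁ = R = 3300 Ω
Branch 2 (series LC): Z₂ = j(X_L − X_C) = −j1036 Ω
Parallel: Z = Z₁Z₂/(Z₁+Z₂), |Z| = 988.5 Ω, ∠Z = -72.57°
|Y| = 1/|Z| = 1.012 mS

1.012 mS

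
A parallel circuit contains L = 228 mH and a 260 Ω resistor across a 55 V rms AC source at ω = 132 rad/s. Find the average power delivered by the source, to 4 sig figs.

X_L = ωL = 30.10 Ω
Parallel: admittances add. Y = 1/R + 1/(jωL)
Y = (0.003846 − j0.03323) S
|Y| = 0.03345 S → |Z| = 1/|Y| = 29.90 Ω, ∠Z = −∠Y = 83.40°
I = V/|Z| = 1.840 A
P = VI cos φ = 55 × 1.840 × cos(83.40°) = 11.63 W

11.63 W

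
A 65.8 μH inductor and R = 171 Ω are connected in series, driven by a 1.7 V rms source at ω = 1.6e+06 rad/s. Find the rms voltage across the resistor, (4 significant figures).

X_L = ωL = 105.3 Ω
Z = 171.0 + j105.3 Ω
|Z| = √(171.0² + 105.3²) = 200.8 Ω
I = V/|Z| = 8.466 mA
V_R = I·|Z_R| = 0.008466 × 171.0 = 1.448 V

1.448 V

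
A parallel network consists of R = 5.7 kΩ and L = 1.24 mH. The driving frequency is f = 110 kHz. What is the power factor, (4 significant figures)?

0.1487

ω = 2πf = 691200 rad/s
X_L = ωL = 857.0 Ω
Parallel: admittances add. Y = 1/R + 1/(jωL)
Y = (0.0001754 − j0.001167) S
|Y| = 0.001180 S → |Z| = 1/|Y| = 847.5 Ω, ∠Z = −∠Y = 81.45°
cos φ = cos(81.45°) = 0.1487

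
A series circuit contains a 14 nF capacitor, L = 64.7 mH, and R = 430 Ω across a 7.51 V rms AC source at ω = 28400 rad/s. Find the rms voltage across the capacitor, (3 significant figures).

X_L = ωL = 1840 Ω
X_C = 1/(ωC) = 2520 Ω
Net reactance X = X_L − X_C = -678 Ω
Z = 430 − j678 Ω
|Z| = √(430² + 678²) = 803 Ω
I = V/|Z| = 9.36 mA
V_C = I·|Z_C| = 0.00936 × 2520 = 23.5 V

23.5 V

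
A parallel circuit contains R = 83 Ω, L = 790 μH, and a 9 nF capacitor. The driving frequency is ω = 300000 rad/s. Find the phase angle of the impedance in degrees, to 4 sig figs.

X_L = ωL = 237.0 Ω
X_C = 1/(ωC) = 370.4 Ω
Parallel: admittances add. Y = 1/R + 1/(jωL) + jωC
Y = (0.01205 − j0.001519) S
|Y| = 0.01214 S → |Z| = 1/|Y| = 82.35 Ω, ∠Z = −∠Y = 7.188°

7.188°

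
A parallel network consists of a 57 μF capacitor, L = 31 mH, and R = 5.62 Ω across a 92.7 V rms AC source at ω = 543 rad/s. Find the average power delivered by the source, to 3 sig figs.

1.53 kW

X_L = ωL = 16.8 Ω
X_C = 1/(ωC) = 32.3 Ω
Parallel: admittances add. Y = 1/R + 1/(jωL) + jωC
Y = (0.178 − j0.0285) S
|Y| = 0.180 S → |Z| = 1/|Y| = 5.55 Ω, ∠Z = −∠Y = 9.09°
I = V/|Z| = 16.7 A
P = VI cos φ = 92.7 × 16.7 × cos(9.09°) = 1.53 kW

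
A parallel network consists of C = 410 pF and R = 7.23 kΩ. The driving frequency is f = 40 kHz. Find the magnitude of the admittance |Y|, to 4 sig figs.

ω = 2πf = 251300 rad/s
X_C = 1/(ωC) = 9705 Ω
Parallel: admittances add. Y = 1/R + jωC
Y = (0.0001383 + j0.0001030) S
|Y| = 0.0001725 S → |Z| = 1/|Y| = 5798 Ω, ∠Z = −∠Y = -36.69°

172.5 μS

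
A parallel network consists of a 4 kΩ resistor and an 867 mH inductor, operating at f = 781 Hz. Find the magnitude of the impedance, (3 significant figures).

2910 Ω

ω = 2πf = 4907 rad/s
X_L = ωL = 4250 Ω
Parallel: admittances add. Y = 1/R + 1/(jωL)
Y = (0.000250 − j0.000235) S
|Y| = 0.000343 S → |Z| = 1/|Y| = 2910 Ω, ∠Z = −∠Y = 43.2°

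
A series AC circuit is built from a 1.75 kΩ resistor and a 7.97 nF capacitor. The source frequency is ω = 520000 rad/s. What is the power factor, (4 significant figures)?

X_C = 1/(ωC) = 241.3 Ω
Z = 1750 − j241.3 Ω
|Z| = √(1750² + 241.3²) = 1767 Ω
∠Z = arctan(-241.3/1750) = -7.850°
cos φ = cos(-7.850°) = 0.9906

0.9906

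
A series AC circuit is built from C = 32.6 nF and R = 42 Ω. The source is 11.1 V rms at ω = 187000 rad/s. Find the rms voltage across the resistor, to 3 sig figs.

X_C = 1/(ωC) = 164 Ω
Z = 42.0 − j164 Ω
|Z| = √(42.0² + 164²) = 169 Ω
I = V/|Z| = 65.6 mA
V_R = I·|Z_R| = 0.0656 × 42.0 = 2.75 V

2.75 V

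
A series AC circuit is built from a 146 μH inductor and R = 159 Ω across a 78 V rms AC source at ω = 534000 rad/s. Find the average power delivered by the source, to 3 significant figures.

30.8 W

X_L = ωL = 78.0 Ω
Z = 159 + j78.0 Ω
|Z| = √(159² + 78.0²) = 177 Ω
∠Z = arctan(78.0/159) = 26.1°
I = V/|Z| = 440 mA
P = VI cos φ = 78 × 0.440 × cos(26.1°) = 30.8 W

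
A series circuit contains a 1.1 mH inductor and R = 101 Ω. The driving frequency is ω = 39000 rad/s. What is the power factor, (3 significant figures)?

X_L = ωL = 42.9 Ω
Z = 101 + j42.9 Ω
|Z| = √(101² + 42.9²) = 110 Ω
∠Z = arctan(42.9/101) = 23.0°
cos φ = cos(23.0°) = 0.920

0.920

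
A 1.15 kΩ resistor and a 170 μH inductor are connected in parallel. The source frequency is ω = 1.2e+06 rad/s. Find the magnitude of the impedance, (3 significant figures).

X_L = ωL = 204 Ω
Parallel: admittances add. Y = 1/R + 1/(jωL)
Y = (0.000870 − j0.00490) S
|Y| = 0.00498 S → |Z| = 1/|Y| = 201 Ω, ∠Z = −∠Y = 79.9°

201 Ω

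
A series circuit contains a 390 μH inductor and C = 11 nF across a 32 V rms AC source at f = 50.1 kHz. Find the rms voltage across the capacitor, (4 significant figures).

55.66 V

ω = 2πf = 314800 rad/s
X_L = ωL = 122.8 Ω
X_C = 1/(ωC) = 288.8 Ω
Net reactance X = X_L − X_C = -166.0 Ω
Z = − j166.0 Ω
|Z| = √(0² + 166.0²) = 166.0 Ω
I = V/|Z| = 192.7 mA
V_C = I·|Z_C| = 0.1927 × 288.8 = 55.66 V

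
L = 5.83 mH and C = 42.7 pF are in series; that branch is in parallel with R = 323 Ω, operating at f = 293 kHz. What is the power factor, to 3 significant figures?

ω = 2πf = 1.841e+06 rad/s
X_L = ωL = 10700 Ω
X_C = 1/(ωC) = 12700 Ω
Branch 1: Z₁ = R = 323 Ω
Branch 2 (series LC): Z₂ = j(X_L − X_C) = −j1990 Ω
Parallel: Z = Z₁Z₂/(Z₁+Z₂), |Z| = 319 Ω, ∠Z = -9.23°
cos φ = cos(-9.23°) = 0.987

0.987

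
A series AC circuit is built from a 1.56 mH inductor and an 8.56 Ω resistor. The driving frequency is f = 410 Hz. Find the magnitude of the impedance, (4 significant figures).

ω = 2πf = 2576 rad/s
X_L = ωL = 4.019 Ω
Z = 8.560 + j4.019 Ω
|Z| = √(8.560² + 4.019²) = 9.456 Ω

9.456 Ω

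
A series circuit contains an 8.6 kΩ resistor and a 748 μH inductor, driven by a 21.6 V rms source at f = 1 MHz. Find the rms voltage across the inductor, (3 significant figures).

ω = 2πf = 6.283e+06 rad/s
X_L = ωL = 4700 Ω
Z = 8600 + j4700 Ω
|Z| = √(8600² + 4700²) = 9800 Ω
I = V/|Z| = 2.20 mA
V_L = I·|Z_L| = 0.00220 × 4700 = 10.4 V

10.4 V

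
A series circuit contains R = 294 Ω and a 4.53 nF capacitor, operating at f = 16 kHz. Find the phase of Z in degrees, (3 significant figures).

-82.4°

ω = 2πf = 100500 rad/s
X_C = 1/(ωC) = 2200 Ω
Z = 294 − j2200 Ω
|Z| = √(294² + 2200²) = 2220 Ω
∠Z = arctan(-2200/294) = -82.4°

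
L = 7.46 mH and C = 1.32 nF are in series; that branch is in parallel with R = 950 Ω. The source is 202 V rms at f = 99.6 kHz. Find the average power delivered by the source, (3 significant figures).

43.0 W

ω = 2πf = 625800 rad/s
X_L = ωL = 4670 Ω
X_C = 1/(ωC) = 1210 Ω
Branch 1: Z₁ = R = 950 Ω
Branch 2 (series LC): Z₂ = j(X_L − X_C) = j3460 Ω
Parallel: Z = Z₁Z₂/(Z₁+Z₂), |Z| = 916 Ω, ∠Z = 15.4°
I = V/|Z| = 221 mA
P = VI cos φ = 202 × 0.221 × cos(15.4°) = 43.0 W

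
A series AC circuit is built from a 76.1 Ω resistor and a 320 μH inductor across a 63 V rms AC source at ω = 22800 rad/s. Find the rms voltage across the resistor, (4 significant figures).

62.71 V

X_L = ωL = 7.296 Ω
Z = 76.10 + j7.296 Ω
|Z| = √(76.10² + 7.296²) = 76.45 Ω
I = V/|Z| = 824.1 mA
V_R = I·|Z_R| = 0.8241 × 76.10 = 62.71 V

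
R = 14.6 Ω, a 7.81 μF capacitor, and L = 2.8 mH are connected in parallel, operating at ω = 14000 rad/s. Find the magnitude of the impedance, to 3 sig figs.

9.24 Ω

X_L = ωL = 39.2 Ω
X_C = 1/(ωC) = 9.15 Ω
Parallel: admittances add. Y = 1/R + 1/(jωL) + jωC
Y = (0.0685 + j0.0838) S
|Y| = 0.108 S → |Z| = 1/|Y| = 9.24 Ω, ∠Z = −∠Y = -50.7°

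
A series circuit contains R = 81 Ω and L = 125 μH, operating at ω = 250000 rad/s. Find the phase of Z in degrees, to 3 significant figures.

X_L = ωL = 31.2 Ω
Z = 81.0 + j31.2 Ω
|Z| = √(81.0² + 31.2²) = 86.8 Ω
∠Z = arctan(31.2/81.0) = 21.1°

21.1°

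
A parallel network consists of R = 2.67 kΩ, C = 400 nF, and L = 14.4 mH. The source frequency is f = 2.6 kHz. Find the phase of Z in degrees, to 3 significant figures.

ω = 2πf = 16340 rad/s
X_L = ωL = 235 Ω
X_C = 1/(ωC) = 153 Ω
Parallel: admittances add. Y = 1/R + 1/(jωL) + jωC
Y = (0.000375 + j0.00228) S
|Y| = 0.00231 S → |Z| = 1/|Y| = 432 Ω, ∠Z = −∠Y = -80.7°

-80.7°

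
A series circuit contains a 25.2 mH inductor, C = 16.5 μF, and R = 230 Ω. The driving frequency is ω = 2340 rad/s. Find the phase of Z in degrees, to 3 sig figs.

8.18°

X_L = ωL = 59.0 Ω
X_C = 1/(ωC) = 25.9 Ω
Net reactance X = X_L − X_C = 33.1 Ω
Z = 230 + j33.1 Ω
|Z| = √(230² + 33.1²) = 232 Ω
∠Z = arctan(33.1/230) = 8.18°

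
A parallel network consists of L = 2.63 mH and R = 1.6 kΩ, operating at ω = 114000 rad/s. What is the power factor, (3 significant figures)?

X_L = ωL = 300 Ω
Parallel: admittances add. Y = 1/R + 1/(jωL)
Y = (0.000625 − j0.00334) S
|Y| = 0.00339 S → |Z| = 1/|Y| = 295 Ω, ∠Z = −∠Y = 79.4°
cos φ = cos(79.4°) = 0.184

0.184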